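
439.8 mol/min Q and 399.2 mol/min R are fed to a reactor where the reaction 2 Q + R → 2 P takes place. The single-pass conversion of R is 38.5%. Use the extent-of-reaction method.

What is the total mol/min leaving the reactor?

685 mol/min

R reacted = 0.385 × 399.2 = 153.7 mol/min; ν_R = −1, so ξ = 153.7/1 = 153.7 mol/min.
Outlet amounts (n = n₀ + ν ξ):
  Q: 439.8 − 2(153.7) = 132.4
  R: 399.2 − 1(153.7) = 245.5
  P: 0 + 2(153.7) = 307.4
Total out = 132.4 + 245.5 + 307.4 = 685.3 mol/min.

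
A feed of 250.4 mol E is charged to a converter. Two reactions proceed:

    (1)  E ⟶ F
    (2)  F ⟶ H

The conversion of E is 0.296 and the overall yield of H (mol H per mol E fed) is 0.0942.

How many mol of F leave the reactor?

Conversion of E: E consumed = 1ξ₁ = 0.296 × 250.4 → ξ₁ = 74.12 mol.
Yield of H: 1ξ₂ / 250.4 = 0.0942 → ξ₂ = 23.59 mol.
Outlet amounts (n = n₀ + Σ ν·ξ):
  E: 250.4 − 1(74.12) = 176.3
  F: 0 + 1(74.12) − 1(23.59) = 50.53
  H: 0 + 1(23.59) = 23.59

50.5 mol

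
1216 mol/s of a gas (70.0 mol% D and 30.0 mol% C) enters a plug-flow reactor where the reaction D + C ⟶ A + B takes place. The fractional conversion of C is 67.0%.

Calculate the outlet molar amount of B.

C reacted = 0.67 × 364.8 = 244.4 mol/s; ν_C = −1, so ξ = 244.4/1 = 244.4 mol/s.
Outlet amounts (n = n₀ + ν ξ):
  D: 851.2 − 1(244.4) = 606.8
  C: 364.8 − 1(244.4) = 120.4
  A: 0 + 1(244.4) = 244.4
  B: 0 + 1(244.4) = 244.4

244 mol/s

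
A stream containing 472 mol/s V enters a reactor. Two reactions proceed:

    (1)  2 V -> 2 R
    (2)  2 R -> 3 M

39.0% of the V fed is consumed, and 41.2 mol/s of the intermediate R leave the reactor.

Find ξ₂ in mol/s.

Conversion of V: V consumed = 2ξ₁ = 0.39 × 472 → ξ₁ = 92.04 mol/s.
R balance: n_R = 0 + 2ξ₁ − 2ξ₂ = 41.2 → ξ₂ = (2·92.04 − 41.2)/2 = 71.44 mol/s.
Outlet amounts (n = n₀ + Σ ν·ξ):
  V: 472 − 2(92.04) = 287.9
  R: 0 + 2(92.04) − 2(71.44) = 41.2
  M: 0 + 3(71.44) = 214.3

ξ₂ = 71.4 mol/s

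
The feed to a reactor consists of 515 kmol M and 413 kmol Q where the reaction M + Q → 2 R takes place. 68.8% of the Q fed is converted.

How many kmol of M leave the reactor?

231 kmol

Q reacted = 0.688 × 413 = 284.1 kmol; ν_Q = −1, so ξ = 284.1/1 = 284.1 kmol.
Outlet amounts (n = n₀ + ν ξ):
  M: 515 − 1(284.1) = 230.9
  Q: 413 − 1(284.1) = 128.9
  R: 0 + 2(284.1) = 568.3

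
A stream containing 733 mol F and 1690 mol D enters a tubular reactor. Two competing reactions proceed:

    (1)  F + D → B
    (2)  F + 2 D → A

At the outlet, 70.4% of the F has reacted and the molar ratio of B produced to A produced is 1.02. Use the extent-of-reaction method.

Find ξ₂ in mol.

Conversion of F: F consumed = 0.704 × 733 = 516 mol = 1ξ₁ + 1ξ₂.
Selectivity: 1ξ₁ / (1ξ₂) = 1.02 → ξ₁ = 1.02 ξ₂.
Substitute: (1·1.02 + 1) ξ₂ = 516 → ξ₂ = 255.5 mol, ξ₁ = 260.6 mol.
Outlet amounts (n = n₀ + Σ ν·ξ):
  F: 733 − 1(260.6) − 1(255.5) = 217
  D: 1690 − 1(260.6) − 2(255.5) = 918.5
  B: 0 + 1(260.6) = 260.6
  A: 0 + 1(255.5) = 255.5

ξ₂ = 255 mol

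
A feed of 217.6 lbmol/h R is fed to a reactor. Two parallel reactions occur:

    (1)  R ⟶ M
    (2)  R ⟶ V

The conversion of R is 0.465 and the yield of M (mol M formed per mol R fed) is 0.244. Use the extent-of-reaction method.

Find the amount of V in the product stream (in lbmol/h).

48.1 lbmol/h

Yield of M: 1ξ₁ / 217.6 = 0.244 → ξ₁ = 53.09 lbmol/h.
Conversion of R: 1ξ₁ + 1ξ₂ = 0.465 × 217.6 = 101.2 → ξ₂ = 48.09 lbmol/h.
Outlet amounts (n = n₀ + Σ ν·ξ):
  R: 217.6 − 1(53.09) − 1(48.09) = 116.4
  M: 0 + 1(53.09) = 53.09
  V: 0 + 1(48.09) = 48.09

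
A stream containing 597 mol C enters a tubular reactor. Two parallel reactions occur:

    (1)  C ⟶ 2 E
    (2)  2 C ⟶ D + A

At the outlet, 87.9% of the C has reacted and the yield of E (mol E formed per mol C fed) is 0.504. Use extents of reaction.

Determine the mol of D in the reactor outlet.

187 mol

Yield of E: 2ξ₁ / 597 = 0.504 → ξ₁ = 150.4 mol.
Conversion of C: 1ξ₁ + 2ξ₂ = 0.879 × 597 = 524.8 → ξ₂ = 187.2 mol.
Outlet amounts (n = n₀ + Σ ν·ξ):
  C: 597 − 1(150.4) − 2(187.2) = 72.24
  E: 0 + 2(150.4) = 300.9
  D: 0 + 1(187.2) = 187.2
  A: 0 + 1(187.2) = 187.2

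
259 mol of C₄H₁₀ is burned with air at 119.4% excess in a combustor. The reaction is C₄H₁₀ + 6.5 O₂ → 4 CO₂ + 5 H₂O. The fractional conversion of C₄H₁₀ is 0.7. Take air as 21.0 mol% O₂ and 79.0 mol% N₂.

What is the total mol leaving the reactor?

Stoichiometric O₂ = 6.5 × 259 = 1684 mol; O₂ fed = 1684 × 2.194 = 3694 mol.
N₂ fed = 3694 × 79/21 = 13890 mol.
Fuel reacted = 0.7 × 259 → ξ = 181.3 mol.
Outlet (n = n₀ + ν ξ):
  C₄H₁₀: 259 − 1(181.3) = 77.7
  O₂: 3694 − 6.5(181.3) = 2515
  N₂: 13890 (inert)
  CO₂: 0 + 4(181.3) = 725.2
  H₂O: 0 + 5(181.3) = 906.5
Total out = 77.7 + 2515 + 13890 + 725.2 + 906.5 = 18120 mol.

18100 mol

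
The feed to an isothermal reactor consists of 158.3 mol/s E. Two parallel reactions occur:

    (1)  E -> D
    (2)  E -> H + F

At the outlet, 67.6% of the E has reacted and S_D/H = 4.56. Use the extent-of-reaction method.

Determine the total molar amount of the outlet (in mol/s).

Conversion of E: E consumed = 0.676 × 158.3 = 107 mol/s = 1ξ₁ + 1ξ₂.
Selectivity: 1ξ₁ / (1ξ₂) = 4.56 → ξ₁ = 4.56 ξ₂.
Substitute: (1·4.56 + 1) ξ₂ = 107 → ξ₂ = 19.25 mol/s, ξ₁ = 87.76 mol/s.
Outlet amounts (n = n₀ + Σ ν·ξ):
  E: 158.3 − 1(87.76) − 1(19.25) = 51.29
  D: 0 + 1(87.76) = 87.76
  H: 0 + 1(19.25) = 19.25
  F: 0 + 1(19.25) = 19.25
Total out = 51.29 + 87.76 + 19.25 + 19.25 = 177.5 mol/s.

178 mol/s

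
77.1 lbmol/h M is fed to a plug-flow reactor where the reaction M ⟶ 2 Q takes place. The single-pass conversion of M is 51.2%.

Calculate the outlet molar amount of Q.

M reacted = 0.512 × 77.1 = 39.48 lbmol/h; ν_M = −1, so ξ = 39.48/1 = 39.48 lbmol/h.
Outlet amounts (n = n₀ + ν ξ):
  M: 77.1 − 1(39.48) = 37.62
  Q: 0 + 2(39.48) = 78.95

79 lbmol/h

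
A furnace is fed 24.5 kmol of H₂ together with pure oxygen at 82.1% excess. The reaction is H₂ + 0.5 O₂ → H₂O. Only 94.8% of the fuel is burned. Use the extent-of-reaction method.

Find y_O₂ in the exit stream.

0.304

Stoichiometric O₂ = 0.5 × 24.5 = 12.25 kmol; O₂ fed = 12.25 × 1.821 = 22.31 kmol.
Fuel reacted = 0.948 × 24.5 → ξ = 23.23 kmol.
Outlet (n = n₀ + ν ξ):
  H₂: 24.5 − 1(23.23) = 1.274
  O₂: 22.31 − 0.5(23.23) = 10.69
  H₂O: 0 + 1(23.23) = 23.23
Total out = 35.19 kmol; y_O₂ = 10.69 / 35.19 = 0.3039.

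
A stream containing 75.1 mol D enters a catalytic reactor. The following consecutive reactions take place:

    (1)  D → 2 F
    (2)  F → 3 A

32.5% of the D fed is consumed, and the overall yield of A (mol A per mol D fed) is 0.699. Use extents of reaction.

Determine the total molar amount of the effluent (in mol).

Conversion of D: D consumed = 1ξ₁ = 0.325 × 75.1 → ξ₁ = 24.41 mol.
Yield of A: 3ξ₂ / 75.1 = 0.699 → ξ₂ = 17.5 mol.
Outlet amounts (n = n₀ + Σ ν·ξ):
  D: 75.1 − 1(24.41) = 50.69
  F: 0 + 2(24.41) − 1(17.5) = 31.32
  A: 0 + 3(17.5) = 52.49
Total out = 50.69 + 31.32 + 52.49 = 134.5 mol.

135 mol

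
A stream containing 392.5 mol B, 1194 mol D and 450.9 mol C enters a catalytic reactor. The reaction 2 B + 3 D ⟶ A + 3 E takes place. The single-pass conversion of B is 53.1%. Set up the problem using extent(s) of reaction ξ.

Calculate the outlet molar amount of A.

104 mol

B reacted = 0.531 × 392.5 = 208.4 mol; ν_B = −2, so ξ = 208.4/2 = 104.2 mol.
Outlet amounts (n = n₀ + ν ξ):
  B: 392.5 − 2(104.2) = 184.1
  D: 1194 − 3(104.2) = 881.4
  A: 0 + 1(104.2) = 104.2
  E: 0 + 3(104.2) = 312.6
  C: 450.9 (inert)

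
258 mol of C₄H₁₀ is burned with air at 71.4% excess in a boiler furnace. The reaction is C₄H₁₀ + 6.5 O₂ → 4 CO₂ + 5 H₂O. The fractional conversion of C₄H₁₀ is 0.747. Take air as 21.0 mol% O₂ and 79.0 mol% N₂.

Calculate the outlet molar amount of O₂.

1620 mol

Stoichiometric O₂ = 6.5 × 258 = 1677 mol; O₂ fed = 1677 × 1.714 = 2874 mol.
N₂ fed = 2874 × 79/21 = 10810 mol.
Fuel reacted = 0.747 × 258 → ξ = 192.7 mol.
Outlet (n = n₀ + ν ξ):
  C₄H₁₀: 258 − 1(192.7) = 65.27
  O₂: 2874 − 6.5(192.7) = 1622
  N₂: 10810 (inert)
  CO₂: 0 + 4(192.7) = 770.9
  H₂O: 0 + 5(192.7) = 963.6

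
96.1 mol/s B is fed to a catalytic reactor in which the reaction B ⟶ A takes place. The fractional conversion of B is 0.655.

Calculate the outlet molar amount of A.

B reacted = 0.655 × 96.1 = 62.95 mol/s; ν_B = −1, so ξ = 62.95/1 = 62.95 mol/s.
Outlet amounts (n = n₀ + ν ξ):
  B: 96.1 − 1(62.95) = 33.15
  A: 0 + 1(62.95) = 62.95

62.9 mol/s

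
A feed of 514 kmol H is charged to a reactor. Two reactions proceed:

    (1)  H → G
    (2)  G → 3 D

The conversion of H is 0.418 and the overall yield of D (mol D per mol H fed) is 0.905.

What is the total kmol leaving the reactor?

Conversion of H: H consumed = 1ξ₁ = 0.418 × 514 → ξ₁ = 214.9 kmol.
Yield of D: 3ξ₂ / 514 = 0.905 → ξ₂ = 155.1 kmol.
Outlet amounts (n = n₀ + Σ ν·ξ):
  H: 514 − 1(214.9) = 299.1
  G: 0 + 1(214.9) − 1(155.1) = 59.8
  D: 0 + 3(155.1) = 465.2
Total out = 299.1 + 59.8 + 465.2 = 824.1 kmol.

824 kmol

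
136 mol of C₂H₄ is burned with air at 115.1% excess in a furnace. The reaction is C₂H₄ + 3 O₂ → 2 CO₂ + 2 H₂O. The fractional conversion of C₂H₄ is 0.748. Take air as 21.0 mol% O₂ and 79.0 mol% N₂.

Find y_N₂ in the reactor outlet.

Stoichiometric O₂ = 3 × 136 = 408 mol; O₂ fed = 408 × 2.151 = 877.6 mol.
N₂ fed = 877.6 × 79/21 = 3301 mol.
Fuel reacted = 0.748 × 136 → ξ = 101.7 mol.
Outlet (n = n₀ + ν ξ):
  C₂H₄: 136 − 1(101.7) = 34.27
  O₂: 877.6 − 3(101.7) = 572.4
  N₂: 3301 (inert)
  CO₂: 0 + 2(101.7) = 203.5
  H₂O: 0 + 2(101.7) = 203.5
Total out = 4315 mol; y_N₂ = 3301 / 4315 = 0.7651.

0.765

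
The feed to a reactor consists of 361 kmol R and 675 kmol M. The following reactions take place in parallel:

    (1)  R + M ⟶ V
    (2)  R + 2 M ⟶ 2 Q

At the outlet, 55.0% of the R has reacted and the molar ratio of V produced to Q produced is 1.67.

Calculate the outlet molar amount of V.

153 kmol

Conversion of R: R consumed = 0.55 × 361 = 198.6 kmol = 1ξ₁ + 1ξ₂.
Selectivity: 1ξ₁ / (2ξ₂) = 1.67 → ξ₁ = 3.34 ξ₂.
Substitute: (1·3.34 + 1) ξ₂ = 198.6 → ξ₂ = 45.75 kmol, ξ₁ = 152.8 kmol.
Outlet amounts (n = n₀ + Σ ν·ξ):
  R: 361 − 1(152.8) − 1(45.75) = 162.4
  M: 675 − 1(152.8) − 2(45.75) = 430.7
  V: 0 + 1(152.8) = 152.8
  Q: 0 + 2(45.75) = 91.5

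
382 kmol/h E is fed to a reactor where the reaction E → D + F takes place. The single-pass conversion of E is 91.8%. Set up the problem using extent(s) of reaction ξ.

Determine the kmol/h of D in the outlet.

351 kmol/h

E reacted = 0.918 × 382 = 350.7 kmol/h; ν_E = −1, so ξ = 350.7/1 = 350.7 kmol/h.
Outlet amounts (n = n₀ + ν ξ):
  E: 382 − 1(350.7) = 31.32
  D: 0 + 1(350.7) = 350.7
  F: 0 + 1(350.7) = 350.7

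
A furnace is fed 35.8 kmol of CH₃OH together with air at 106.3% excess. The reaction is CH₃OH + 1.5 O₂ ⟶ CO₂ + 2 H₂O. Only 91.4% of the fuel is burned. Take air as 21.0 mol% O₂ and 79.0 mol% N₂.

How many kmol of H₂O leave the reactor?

Stoichiometric O₂ = 1.5 × 35.8 = 53.7 kmol; O₂ fed = 53.7 × 2.063 = 110.8 kmol.
N₂ fed = 110.8 × 79/21 = 416.8 kmol.
Fuel reacted = 0.914 × 35.8 → ξ = 32.72 kmol.
Outlet (n = n₀ + ν ξ):
  CH₃OH: 35.8 − 1(32.72) = 3.079
  O₂: 110.8 − 1.5(32.72) = 61.7
  N₂: 416.8 (inert)
  CO₂: 0 + 1(32.72) = 32.72
  H₂O: 0 + 2(32.72) = 65.44

65.4 kmol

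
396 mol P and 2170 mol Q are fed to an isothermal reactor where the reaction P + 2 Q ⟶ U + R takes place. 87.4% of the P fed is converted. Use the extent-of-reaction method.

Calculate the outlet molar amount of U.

346 mol

P reacted = 0.874 × 396 = 346.1 mol; ν_P = −1, so ξ = 346.1/1 = 346.1 mol.
Outlet amounts (n = n₀ + ν ξ):
  P: 396 − 1(346.1) = 49.9
  Q: 2170 − 2(346.1) = 1478
  U: 0 + 1(346.1) = 346.1
  R: 0 + 1(346.1) = 346.1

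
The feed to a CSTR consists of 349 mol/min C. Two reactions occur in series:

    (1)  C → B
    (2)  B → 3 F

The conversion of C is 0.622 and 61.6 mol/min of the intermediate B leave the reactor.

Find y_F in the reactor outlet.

0.707

Conversion of C: C consumed = 1ξ₁ = 0.622 × 349 → ξ₁ = 217.1 mol/min.
B balance: n_B = 0 + 1ξ₁ − 1ξ₂ = 61.6 → ξ₂ = (1·217.1 − 61.6)/1 = 155.5 mol/min.
Outlet amounts (n = n₀ + Σ ν·ξ):
  C: 349 − 1(217.1) = 131.9
  B: 0 + 1(217.1) − 1(155.5) = 61.6
  F: 0 + 3(155.5) = 466.4
Total out = 660 mol/min; y_F = 466.4 / 660 = 0.7068.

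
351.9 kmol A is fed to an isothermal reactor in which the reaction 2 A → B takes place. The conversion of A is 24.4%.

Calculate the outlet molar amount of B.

A reacted = 0.244 × 351.9 = 85.86 kmol; ν_A = −2, so ξ = 85.86/2 = 42.93 kmol.
Outlet amounts (n = n₀ + ν ξ):
  A: 351.9 − 2(42.93) = 266
  B: 0 + 1(42.93) = 42.93

42.9 kmol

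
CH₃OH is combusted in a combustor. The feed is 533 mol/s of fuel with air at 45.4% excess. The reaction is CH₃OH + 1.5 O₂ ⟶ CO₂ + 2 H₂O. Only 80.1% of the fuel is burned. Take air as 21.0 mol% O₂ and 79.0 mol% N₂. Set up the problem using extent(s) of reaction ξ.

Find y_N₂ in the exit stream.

0.696

Stoichiometric O₂ = 1.5 × 533 = 799.5 mol/s; O₂ fed = 799.5 × 1.454 = 1162 mol/s.
N₂ fed = 1162 × 79/21 = 4373 mol/s.
Fuel reacted = 0.801 × 533 → ξ = 426.9 mol/s.
Outlet (n = n₀ + ν ξ):
  CH₃OH: 533 − 1(426.9) = 106.1
  O₂: 1162 − 1.5(426.9) = 522.1
  N₂: 4373 (inert)
  CO₂: 0 + 1(426.9) = 426.9
  H₂O: 0 + 2(426.9) = 853.9
Total out = 6282 mol/s; y_N₂ = 4373 / 6282 = 0.6961.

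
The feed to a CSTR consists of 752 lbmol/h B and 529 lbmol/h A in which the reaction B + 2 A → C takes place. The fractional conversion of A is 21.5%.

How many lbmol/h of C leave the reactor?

56.9 lbmol/h

A reacted = 0.215 × 529 = 113.7 lbmol/h; ν_A = −2, so ξ = 113.7/2 = 56.87 lbmol/h.
Outlet amounts (n = n₀ + ν ξ):
  B: 752 − 1(56.87) = 695.1
  A: 529 − 2(56.87) = 415.3
  C: 0 + 1(56.87) = 56.87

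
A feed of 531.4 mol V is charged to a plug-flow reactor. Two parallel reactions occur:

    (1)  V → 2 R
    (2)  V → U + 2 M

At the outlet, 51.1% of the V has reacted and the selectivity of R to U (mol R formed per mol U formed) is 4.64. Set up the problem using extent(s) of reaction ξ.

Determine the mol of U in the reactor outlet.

Conversion of V: V consumed = 0.511 × 531.4 = 271.5 mol = 1ξ₁ + 1ξ₂.
Selectivity: 2ξ₁ / (1ξ₂) = 4.64 → ξ₁ = 2.32 ξ₂.
Substitute: (1·2.32 + 1) ξ₂ = 271.5 → ξ₂ = 81.79 mol, ξ₁ = 189.8 mol.
Outlet amounts (n = n₀ + Σ ν·ξ):
  V: 531.4 − 1(189.8) − 1(81.79) = 259.9
  R: 0 + 2(189.8) = 379.5
  U: 0 + 1(81.79) = 81.79
  M: 0 + 2(81.79) = 163.6

81.8 mol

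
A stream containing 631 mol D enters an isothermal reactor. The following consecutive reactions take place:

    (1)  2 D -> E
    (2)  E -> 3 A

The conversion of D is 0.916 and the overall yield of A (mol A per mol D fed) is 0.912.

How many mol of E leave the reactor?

97.2 mol

Conversion of D: D consumed = 2ξ₁ = 0.916 × 631 → ξ₁ = 289 mol.
Yield of A: 3ξ₂ / 631 = 0.912 → ξ₂ = 191.8 mol.
Outlet amounts (n = n₀ + Σ ν·ξ):
  D: 631 − 2(289) = 53
  E: 0 + 1(289) − 1(191.8) = 97.17
  A: 0 + 3(191.8) = 575.5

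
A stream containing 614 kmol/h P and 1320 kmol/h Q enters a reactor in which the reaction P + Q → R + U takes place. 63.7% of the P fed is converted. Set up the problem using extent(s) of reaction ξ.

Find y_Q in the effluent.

P reacted = 0.637 × 614 = 391.1 kmol/h; ν_P = −1, so ξ = 391.1/1 = 391.1 kmol/h.
Outlet amounts (n = n₀ + ν ξ):
  P: 614 − 1(391.1) = 222.9
  Q: 1320 − 1(391.1) = 928.9
  R: 0 + 1(391.1) = 391.1
  U: 0 + 1(391.1) = 391.1
Total out = 1934 kmol/h; y_Q = 928.9 / 1934 = 0.4803.

0.48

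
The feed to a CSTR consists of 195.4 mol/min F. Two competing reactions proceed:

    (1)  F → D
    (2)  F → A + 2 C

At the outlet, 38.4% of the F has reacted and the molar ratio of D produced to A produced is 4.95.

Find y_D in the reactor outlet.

0.283

Conversion of F: F consumed = 0.384 × 195.4 = 75.03 mol/min = 1ξ₁ + 1ξ₂.
Selectivity: 1ξ₁ / (1ξ₂) = 4.95 → ξ₁ = 4.95 ξ₂.
Substitute: (1·4.95 + 1) ξ₂ = 75.03 → ξ₂ = 12.61 mol/min, ξ₁ = 62.42 mol/min.
Outlet amounts (n = n₀ + Σ ν·ξ):
  F: 195.4 − 1(62.42) − 1(12.61) = 120.4
  D: 0 + 1(62.42) = 62.42
  A: 0 + 1(12.61) = 12.61
  C: 0 + 2(12.61) = 25.22
Total out = 220.6 mol/min; y_D = 62.42 / 220.6 = 0.2829.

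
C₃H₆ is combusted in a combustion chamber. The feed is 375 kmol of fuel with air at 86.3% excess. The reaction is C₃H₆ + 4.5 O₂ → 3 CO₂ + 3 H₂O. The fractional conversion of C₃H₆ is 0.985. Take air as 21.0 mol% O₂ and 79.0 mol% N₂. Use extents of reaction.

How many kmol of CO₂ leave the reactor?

1110 kmol

Stoichiometric O₂ = 4.5 × 375 = 1688 kmol; O₂ fed = 1688 × 1.863 = 3144 kmol.
N₂ fed = 3144 × 79/21 = 11830 kmol.
Fuel reacted = 0.985 × 375 → ξ = 369.4 kmol.
Outlet (n = n₀ + ν ξ):
  C₃H₆: 375 − 1(369.4) = 5.625
  O₂: 3144 − 4.5(369.4) = 1482
  N₂: 11830 (inert)
  CO₂: 0 + 3(369.4) = 1108
  H₂O: 0 + 3(369.4) = 1108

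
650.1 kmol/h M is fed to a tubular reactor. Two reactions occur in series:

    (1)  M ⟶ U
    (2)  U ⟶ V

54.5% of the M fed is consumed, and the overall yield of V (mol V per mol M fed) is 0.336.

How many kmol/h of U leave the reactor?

136 kmol/h

Conversion of M: M consumed = 1ξ₁ = 0.545 × 650.1 → ξ₁ = 354.3 kmol/h.
Yield of V: 1ξ₂ / 650.1 = 0.336 → ξ₂ = 218.4 kmol/h.
Outlet amounts (n = n₀ + Σ ν·ξ):
  M: 650.1 − 1(354.3) = 295.8
  U: 0 + 1(354.3) − 1(218.4) = 135.9
  V: 0 + 1(218.4) = 218.4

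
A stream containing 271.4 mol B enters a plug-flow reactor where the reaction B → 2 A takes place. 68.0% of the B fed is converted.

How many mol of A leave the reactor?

B reacted = 0.68 × 271.4 = 184.6 mol; ν_B = −1, so ξ = 184.6/1 = 184.6 mol.
Outlet amounts (n = n₀ + ν ξ):
  B: 271.4 − 1(184.6) = 86.85
  A: 0 + 2(184.6) = 369.1

369 mol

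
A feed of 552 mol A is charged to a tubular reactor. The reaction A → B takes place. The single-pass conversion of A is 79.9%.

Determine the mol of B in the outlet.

441 mol

A reacted = 0.799 × 552 = 441 mol; ν_A = −1, so ξ = 441/1 = 441 mol.
Outlet amounts (n = n₀ + ν ξ):
  A: 552 − 1(441) = 111
  B: 0 + 1(441) = 441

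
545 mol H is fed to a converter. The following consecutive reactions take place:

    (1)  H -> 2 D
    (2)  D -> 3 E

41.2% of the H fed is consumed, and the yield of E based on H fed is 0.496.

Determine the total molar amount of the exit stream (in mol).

950 mol

Conversion of H: H consumed = 1ξ₁ = 0.412 × 545 → ξ₁ = 224.5 mol.
Yield of E: 3ξ₂ / 545 = 0.496 → ξ₂ = 90.11 mol.
Outlet amounts (n = n₀ + Σ ν·ξ):
  H: 545 − 1(224.5) = 320.5
  D: 0 + 2(224.5) − 1(90.11) = 359
  E: 0 + 3(90.11) = 270.3
Total out = 320.5 + 359 + 270.3 = 949.8 mol.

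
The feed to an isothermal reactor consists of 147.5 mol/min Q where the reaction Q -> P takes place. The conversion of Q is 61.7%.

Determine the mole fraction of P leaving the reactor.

0.617

Q reacted = 0.617 × 147.5 = 91.01 mol/min; ν_Q = −1, so ξ = 91.01/1 = 91.01 mol/min.
Outlet amounts (n = n₀ + ν ξ):
  Q: 147.5 − 1(91.01) = 56.49
  P: 0 + 1(91.01) = 91.01
Total out = 147.5 mol/min; y_P = 91.01 / 147.5 = 0.617.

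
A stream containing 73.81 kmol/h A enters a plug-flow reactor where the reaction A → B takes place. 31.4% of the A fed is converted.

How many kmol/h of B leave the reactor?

A reacted = 0.314 × 73.81 = 23.18 kmol/h; ν_A = −1, so ξ = 23.18/1 = 23.18 kmol/h.
Outlet amounts (n = n₀ + ν ξ):
  A: 73.81 − 1(23.18) = 50.63
  B: 0 + 1(23.18) = 23.18

23.2 kmol/h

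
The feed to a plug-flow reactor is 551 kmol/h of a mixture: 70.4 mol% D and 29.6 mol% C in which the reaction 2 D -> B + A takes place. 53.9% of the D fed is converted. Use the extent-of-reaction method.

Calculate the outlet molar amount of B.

105 kmol/h

D reacted = 0.539 × 387.9 = 209.1 kmol/h; ν_D = −2, so ξ = 209.1/2 = 104.5 kmol/h.
Outlet amounts (n = n₀ + ν ξ):
  D: 387.9 − 2(104.5) = 178.8
  B: 0 + 1(104.5) = 104.5
  A: 0 + 1(104.5) = 104.5
  C: 163.1 (inert)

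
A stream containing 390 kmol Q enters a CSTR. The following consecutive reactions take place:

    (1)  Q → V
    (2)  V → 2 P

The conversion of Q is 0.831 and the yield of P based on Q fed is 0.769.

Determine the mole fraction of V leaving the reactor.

0.322

Conversion of Q: Q consumed = 1ξ₁ = 0.831 × 390 → ξ₁ = 324.1 kmol.
Yield of P: 2ξ₂ / 390 = 0.769 → ξ₂ = 150 kmol.
Outlet amounts (n = n₀ + Σ ν·ξ):
  Q: 390 − 1(324.1) = 65.91
  V: 0 + 1(324.1) − 1(150) = 174.1
  P: 0 + 2(150) = 299.9
Total out = 540 kmol; y_V = 174.1 / 540 = 0.3225.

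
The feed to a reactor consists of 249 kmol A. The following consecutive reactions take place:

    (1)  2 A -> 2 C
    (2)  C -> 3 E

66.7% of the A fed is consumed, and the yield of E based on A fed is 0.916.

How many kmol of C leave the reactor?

Conversion of A: A consumed = 2ξ₁ = 0.667 × 249 → ξ₁ = 83.04 kmol.
Yield of E: 3ξ₂ / 249 = 0.916 → ξ₂ = 76.03 kmol.
Outlet amounts (n = n₀ + Σ ν·ξ):
  A: 249 − 2(83.04) = 82.92
  C: 0 + 2(83.04) − 1(76.03) = 90.05
  E: 0 + 3(76.03) = 228.1

90.1 kmol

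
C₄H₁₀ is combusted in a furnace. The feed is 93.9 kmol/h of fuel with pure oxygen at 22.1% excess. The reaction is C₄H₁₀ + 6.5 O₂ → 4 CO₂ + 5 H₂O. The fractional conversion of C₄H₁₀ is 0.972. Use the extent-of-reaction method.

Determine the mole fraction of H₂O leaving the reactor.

0.468

Stoichiometric O₂ = 6.5 × 93.9 = 610.4 kmol/h; O₂ fed = 610.4 × 1.221 = 745.2 kmol/h.
Fuel reacted = 0.972 × 93.9 → ξ = 91.27 kmol/h.
Outlet (n = n₀ + ν ξ):
  C₄H₁₀: 93.9 − 1(91.27) = 2.629
  O₂: 745.2 − 6.5(91.27) = 152
  CO₂: 0 + 4(91.27) = 365.1
  H₂O: 0 + 5(91.27) = 456.4
Total out = 976 kmol/h; y_H₂O = 456.4 / 976 = 0.4676.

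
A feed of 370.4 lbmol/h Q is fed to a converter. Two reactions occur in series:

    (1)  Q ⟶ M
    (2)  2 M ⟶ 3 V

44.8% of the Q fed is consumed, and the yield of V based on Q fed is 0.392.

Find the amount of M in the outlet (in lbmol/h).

69.1 lbmol/h

Conversion of Q: Q consumed = 1ξ₁ = 0.448 × 370.4 → ξ₁ = 165.9 lbmol/h.
Yield of V: 3ξ₂ / 370.4 = 0.392 → ξ₂ = 48.4 lbmol/h.
Outlet amounts (n = n₀ + Σ ν·ξ):
  Q: 370.4 − 1(165.9) = 204.5
  M: 0 + 1(165.9) − 2(48.4) = 69.14
  V: 0 + 3(48.4) = 145.2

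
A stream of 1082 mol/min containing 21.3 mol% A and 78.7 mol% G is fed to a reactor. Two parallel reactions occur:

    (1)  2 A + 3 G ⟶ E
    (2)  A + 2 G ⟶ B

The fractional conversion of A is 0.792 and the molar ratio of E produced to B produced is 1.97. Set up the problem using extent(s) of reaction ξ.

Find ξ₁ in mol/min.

ξ₁ = 72.8 mol/min

Conversion of A: A consumed = 0.792 × 230.5 = 182.5 mol/min = 2ξ₁ + 1ξ₂.
Selectivity: 1ξ₁ / (1ξ₂) = 1.97 → ξ₁ = 1.97 ξ₂.
Substitute: (2·1.97 + 1) ξ₂ = 182.5 → ξ₂ = 36.95 mol/min, ξ₁ = 72.79 mol/min.
Outlet amounts (n = n₀ + Σ ν·ξ):
  A: 230.5 − 2(72.79) − 1(36.95) = 47.94
  G: 851.5 − 3(72.79) − 2(36.95) = 559.3
  E: 0 + 1(72.79) = 72.79
  B: 0 + 1(36.95) = 36.95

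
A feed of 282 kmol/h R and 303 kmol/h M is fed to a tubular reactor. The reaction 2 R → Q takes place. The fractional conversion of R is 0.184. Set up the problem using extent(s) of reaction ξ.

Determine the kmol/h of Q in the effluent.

25.9 kmol/h

R reacted = 0.184 × 282 = 51.89 kmol/h; ν_R = −2, so ξ = 51.89/2 = 25.94 kmol/h.
Outlet amounts (n = n₀ + ν ξ):
  R: 282 − 2(25.94) = 230.1
  Q: 0 + 1(25.94) = 25.94
  M: 303 (inert)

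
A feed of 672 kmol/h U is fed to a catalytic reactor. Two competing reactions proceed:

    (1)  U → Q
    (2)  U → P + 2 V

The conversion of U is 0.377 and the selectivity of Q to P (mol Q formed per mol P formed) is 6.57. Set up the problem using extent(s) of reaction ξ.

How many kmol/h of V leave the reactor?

Conversion of U: U consumed = 0.377 × 672 = 253.3 kmol/h = 1ξ₁ + 1ξ₂.
Selectivity: 1ξ₁ / (1ξ₂) = 6.57 → ξ₁ = 6.57 ξ₂.
Substitute: (1·6.57 + 1) ξ₂ = 253.3 → ξ₂ = 33.47 kmol/h, ξ₁ = 219.9 kmol/h.
Outlet amounts (n = n₀ + Σ ν·ξ):
  U: 672 − 1(219.9) − 1(33.47) = 418.7
  Q: 0 + 1(219.9) = 219.9
  P: 0 + 1(33.47) = 33.47
  V: 0 + 2(33.47) = 66.93

66.9 kmol/h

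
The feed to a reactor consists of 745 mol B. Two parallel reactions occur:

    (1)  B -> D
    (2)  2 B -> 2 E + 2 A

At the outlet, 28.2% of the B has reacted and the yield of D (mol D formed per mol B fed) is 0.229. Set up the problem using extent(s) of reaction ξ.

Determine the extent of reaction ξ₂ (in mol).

ξ₂ = 19.7 mol

Yield of D: 1ξ₁ / 745 = 0.229 → ξ₁ = 170.6 mol.
Conversion of B: 1ξ₁ + 2ξ₂ = 0.282 × 745 = 210.1 → ξ₂ = 19.74 mol.
Outlet amounts (n = n₀ + Σ ν·ξ):
  B: 745 − 1(170.6) − 2(19.74) = 534.9
  D: 0 + 1(170.6) = 170.6
  E: 0 + 2(19.74) = 39.48
  A: 0 + 2(19.74) = 39.48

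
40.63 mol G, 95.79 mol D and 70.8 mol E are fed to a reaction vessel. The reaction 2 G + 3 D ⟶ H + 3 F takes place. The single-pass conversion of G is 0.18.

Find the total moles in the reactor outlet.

G reacted = 0.18 × 40.63 = 7.313 mol; ν_G = −2, so ξ = 7.313/2 = 3.657 mol.
Outlet amounts (n = n₀ + ν ξ):
  G: 40.63 − 2(3.657) = 33.32
  D: 95.79 − 3(3.657) = 84.82
  H: 0 + 1(3.657) = 3.657
  F: 0 + 3(3.657) = 10.97
  E: 70.8 (inert)
Total out = 33.32 + 84.82 + 3.657 + 10.97 + 70.8 = 203.6 mol.

204 mol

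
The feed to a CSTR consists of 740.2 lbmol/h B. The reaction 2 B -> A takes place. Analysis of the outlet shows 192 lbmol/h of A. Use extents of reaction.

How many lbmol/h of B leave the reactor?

356 lbmol/h

For A: n = n₀ + 1ξ → 192 = 0 + 1ξ, giving ξ = 192 lbmol/h.
Outlet amounts (n = n₀ + ν ξ):
  B: 740.2 − 2(192) = 356.2
  A: 0 + 1(192) = 192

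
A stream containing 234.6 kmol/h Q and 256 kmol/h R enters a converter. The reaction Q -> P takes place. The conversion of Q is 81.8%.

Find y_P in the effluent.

Q reacted = 0.818 × 234.6 = 191.9 kmol/h; ν_Q = −1, so ξ = 191.9/1 = 191.9 kmol/h.
Outlet amounts (n = n₀ + ν ξ):
  Q: 234.6 − 1(191.9) = 42.7
  P: 0 + 1(191.9) = 191.9
  R: 256 (inert)
Total out = 490.6 kmol/h; y_P = 191.9 / 490.6 = 0.3912.

0.391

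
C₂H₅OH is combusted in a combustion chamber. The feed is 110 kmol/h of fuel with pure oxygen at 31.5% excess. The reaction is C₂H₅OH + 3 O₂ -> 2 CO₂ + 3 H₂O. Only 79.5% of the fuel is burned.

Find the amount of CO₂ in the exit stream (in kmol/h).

Stoichiometric O₂ = 3 × 110 = 330 kmol/h; O₂ fed = 330 × 1.315 = 433.9 kmol/h.
Fuel reacted = 0.795 × 110 → ξ = 87.45 kmol/h.
Outlet (n = n₀ + ν ξ):
  C₂H₅OH: 110 − 1(87.45) = 22.55
  O₂: 433.9 − 3(87.45) = 171.6
  CO₂: 0 + 2(87.45) = 174.9
  H₂O: 0 + 3(87.45) = 262.4

175 kmol/h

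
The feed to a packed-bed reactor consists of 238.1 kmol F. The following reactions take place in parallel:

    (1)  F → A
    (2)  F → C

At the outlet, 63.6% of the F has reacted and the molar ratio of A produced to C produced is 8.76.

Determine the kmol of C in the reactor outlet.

Conversion of F: F consumed = 0.636 × 238.1 = 151.4 kmol = 1ξ₁ + 1ξ₂.
Selectivity: 1ξ₁ / (1ξ₂) = 8.76 → ξ₁ = 8.76 ξ₂.
Substitute: (1·8.76 + 1) ξ₂ = 151.4 → ξ₂ = 15.52 kmol, ξ₁ = 135.9 kmol.
Outlet amounts (n = n₀ + Σ ν·ξ):
  F: 238.1 − 1(135.9) − 1(15.52) = 86.67
  A: 0 + 1(135.9) = 135.9
  C: 0 + 1(15.52) = 15.52

15.5 kmol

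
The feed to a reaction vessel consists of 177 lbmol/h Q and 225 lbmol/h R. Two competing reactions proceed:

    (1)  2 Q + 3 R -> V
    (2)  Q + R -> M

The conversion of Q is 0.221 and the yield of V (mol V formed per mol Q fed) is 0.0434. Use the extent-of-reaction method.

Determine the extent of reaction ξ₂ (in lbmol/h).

Yield of V: 1ξ₁ / 177 = 0.0434 → ξ₁ = 7.682 lbmol/h.
Conversion of Q: 2ξ₁ + 1ξ₂ = 0.221 × 177 = 39.12 → ξ₂ = 23.75 lbmol/h.
Outlet amounts (n = n₀ + Σ ν·ξ):
  Q: 177 − 2(7.682) − 1(23.75) = 137.9
  R: 225 − 3(7.682) − 1(23.75) = 178.2
  V: 0 + 1(7.682) = 7.682
  M: 0 + 1(23.75) = 23.75

ξ₂ = 23.8 lbmol/h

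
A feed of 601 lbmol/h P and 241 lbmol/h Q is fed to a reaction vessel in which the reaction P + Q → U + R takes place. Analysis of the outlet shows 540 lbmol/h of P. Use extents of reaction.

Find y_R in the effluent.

0.0724

For P: n = n₀ − 1ξ → 540 = 601 − 1ξ, giving ξ = 61 lbmol/h.
Outlet amounts (n = n₀ + ν ξ):
  P: 601 − 1(61) = 540
  Q: 241 − 1(61) = 180
  U: 0 + 1(61) = 61
  R: 0 + 1(61) = 61
Total out = 842 lbmol/h; y_R = 61 / 842 = 0.07245.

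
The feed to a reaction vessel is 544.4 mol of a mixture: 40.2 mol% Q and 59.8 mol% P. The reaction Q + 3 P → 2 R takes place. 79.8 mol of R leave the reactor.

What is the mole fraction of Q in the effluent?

For R: n = n₀ + 2ξ → 79.8 = 0 + 2ξ, giving ξ = 39.9 mol.
Outlet amounts (n = n₀ + ν ξ):
  Q: 218.8 − 1(39.9) = 178.9
  P: 325.6 − 3(39.9) = 205.9
  R: 0 + 2(39.9) = 79.8
Total out = 464.6 mol; y_Q = 178.9 / 464.6 = 0.3852.

0.385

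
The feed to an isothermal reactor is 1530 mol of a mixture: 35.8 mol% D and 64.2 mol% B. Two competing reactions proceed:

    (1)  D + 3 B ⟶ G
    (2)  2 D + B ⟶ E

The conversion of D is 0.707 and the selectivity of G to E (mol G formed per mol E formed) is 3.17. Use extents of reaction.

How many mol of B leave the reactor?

195 mol

Conversion of D: D consumed = 0.707 × 547.7 = 387.3 mol = 1ξ₁ + 2ξ₂.
Selectivity: 1ξ₁ / (1ξ₂) = 3.17 → ξ₁ = 3.17 ξ₂.
Substitute: (1·3.17 + 2) ξ₂ = 387.3 → ξ₂ = 74.9 mol, ξ₁ = 237.4 mol.
Outlet amounts (n = n₀ + Σ ν·ξ):
  D: 547.7 − 1(237.4) − 2(74.9) = 160.5
  B: 982.3 − 3(237.4) − 1(74.9) = 195
  G: 0 + 1(237.4) = 237.4
  E: 0 + 1(74.9) = 74.9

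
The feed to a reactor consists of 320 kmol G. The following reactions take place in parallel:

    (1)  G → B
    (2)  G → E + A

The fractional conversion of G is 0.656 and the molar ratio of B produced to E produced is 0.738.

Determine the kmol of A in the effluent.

Conversion of G: G consumed = 0.656 × 320 = 209.9 kmol = 1ξ₁ + 1ξ₂.
Selectivity: 1ξ₁ / (1ξ₂) = 0.738 → ξ₁ = 0.738 ξ₂.
Substitute: (1·0.738 + 1) ξ₂ = 209.9 → ξ₂ = 120.8 kmol, ξ₁ = 89.14 kmol.
Outlet amounts (n = n₀ + Σ ν·ξ):
  G: 320 − 1(89.14) − 1(120.8) = 110.1
  B: 0 + 1(89.14) = 89.14
  E: 0 + 1(120.8) = 120.8
  A: 0 + 1(120.8) = 120.8

121 kmol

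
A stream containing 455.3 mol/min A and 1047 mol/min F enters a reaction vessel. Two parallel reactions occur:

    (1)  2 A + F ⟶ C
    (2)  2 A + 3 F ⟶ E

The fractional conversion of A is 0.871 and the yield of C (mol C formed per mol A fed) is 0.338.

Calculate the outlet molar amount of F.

760 mol/min

Yield of C: 1ξ₁ / 455.3 = 0.338 → ξ₁ = 153.9 mol/min.
Conversion of A: 2ξ₁ + 2ξ₂ = 0.871 × 455.3 = 396.6 → ξ₂ = 44.39 mol/min.
Outlet amounts (n = n₀ + Σ ν·ξ):
  A: 455.3 − 2(153.9) − 2(44.39) = 58.73
  F: 1047 − 1(153.9) − 3(44.39) = 759.9
  C: 0 + 1(153.9) = 153.9
  E: 0 + 1(44.39) = 44.39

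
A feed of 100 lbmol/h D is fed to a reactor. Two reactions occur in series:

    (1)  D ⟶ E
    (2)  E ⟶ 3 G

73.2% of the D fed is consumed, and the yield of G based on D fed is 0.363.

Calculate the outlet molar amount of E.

Conversion of D: D consumed = 1ξ₁ = 0.732 × 100 → ξ₁ = 73.2 lbmol/h.
Yield of G: 3ξ₂ / 100 = 0.363 → ξ₂ = 12.1 lbmol/h.
Outlet amounts (n = n₀ + Σ ν·ξ):
  D: 100 − 1(73.2) = 26.8
  E: 0 + 1(73.2) − 1(12.1) = 61.1
  G: 0 + 3(12.1) = 36.3

61.1 lbmol/h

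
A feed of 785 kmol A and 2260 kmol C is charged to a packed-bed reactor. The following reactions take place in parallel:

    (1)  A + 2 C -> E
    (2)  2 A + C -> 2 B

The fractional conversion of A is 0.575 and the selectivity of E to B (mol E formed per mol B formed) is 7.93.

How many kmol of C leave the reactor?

Conversion of A: A consumed = 0.575 × 785 = 451.4 kmol = 1ξ₁ + 2ξ₂.
Selectivity: 1ξ₁ / (2ξ₂) = 7.93 → ξ₁ = 15.86 ξ₂.
Substitute: (1·15.86 + 2) ξ₂ = 451.4 → ξ₂ = 25.27 kmol, ξ₁ = 400.8 kmol.
Outlet amounts (n = n₀ + Σ ν·ξ):
  A: 785 − 1(400.8) − 2(25.27) = 333.6
  C: 2260 − 2(400.8) − 1(25.27) = 1433
  E: 0 + 1(400.8) = 400.8
  B: 0 + 2(25.27) = 50.55

1430 kmol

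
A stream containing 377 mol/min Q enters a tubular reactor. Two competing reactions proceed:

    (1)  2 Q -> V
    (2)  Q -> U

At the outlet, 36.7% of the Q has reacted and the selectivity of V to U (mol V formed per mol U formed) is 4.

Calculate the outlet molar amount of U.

Conversion of Q: Q consumed = 0.367 × 377 = 138.4 mol/min = 2ξ₁ + 1ξ₂.
Selectivity: 1ξ₁ / (1ξ₂) = 4 → ξ₁ = 4 ξ₂.
Substitute: (2·4 + 1) ξ₂ = 138.4 → ξ₂ = 15.37 mol/min, ξ₁ = 61.49 mol/min.
Outlet amounts (n = n₀ + Σ ν·ξ):
  Q: 377 − 2(61.49) − 1(15.37) = 238.6
  V: 0 + 1(61.49) = 61.49
  U: 0 + 1(15.37) = 15.37

15.4 mol/min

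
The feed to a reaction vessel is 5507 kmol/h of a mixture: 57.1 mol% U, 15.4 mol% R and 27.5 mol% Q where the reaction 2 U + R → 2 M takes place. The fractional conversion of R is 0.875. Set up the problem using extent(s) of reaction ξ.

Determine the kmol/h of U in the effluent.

1660 kmol/h

R reacted = 0.875 × 848.1 = 742.1 kmol/h; ν_R = −1, so ξ = 742.1/1 = 742.1 kmol/h.
Outlet amounts (n = n₀ + ν ξ):
  U: 3144 − 2(742.1) = 1660
  R: 848.1 − 1(742.1) = 106
  M: 0 + 2(742.1) = 1484
  Q: 1514 (inert)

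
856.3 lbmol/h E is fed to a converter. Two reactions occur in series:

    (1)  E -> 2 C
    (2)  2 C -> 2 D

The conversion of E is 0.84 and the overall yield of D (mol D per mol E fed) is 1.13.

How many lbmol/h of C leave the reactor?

Conversion of E: E consumed = 1ξ₁ = 0.84 × 856.3 → ξ₁ = 719.3 lbmol/h.
Yield of D: 2ξ₂ / 856.3 = 1.13 → ξ₂ = 483.8 lbmol/h.
Outlet amounts (n = n₀ + Σ ν·ξ):
  E: 856.3 − 1(719.3) = 137
  C: 0 + 2(719.3) − 2(483.8) = 471
  D: 0 + 2(483.8) = 967.6

471 lbmol/h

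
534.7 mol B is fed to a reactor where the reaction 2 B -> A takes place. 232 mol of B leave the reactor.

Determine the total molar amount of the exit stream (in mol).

383 mol

For B: n = n₀ − 2ξ → 232 = 534.7 − 2ξ, giving ξ = 151.4 mol.
Outlet amounts (n = n₀ + ν ξ):
  B: 534.7 − 2(151.4) = 232
  A: 0 + 1(151.4) = 151.4
Total out = 232 + 151.4 = 383.4 mol.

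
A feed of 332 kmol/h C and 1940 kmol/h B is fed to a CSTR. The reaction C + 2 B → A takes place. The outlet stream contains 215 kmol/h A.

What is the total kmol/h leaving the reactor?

For A: n = n₀ + 1ξ → 215 = 0 + 1ξ, giving ξ = 215 kmol/h.
Outlet amounts (n = n₀ + ν ξ):
  C: 332 − 1(215) = 117
  B: 1940 − 2(215) = 1510
  A: 0 + 1(215) = 215
Total out = 117 + 1510 + 215 = 1842 kmol/h.

1840 kmol/h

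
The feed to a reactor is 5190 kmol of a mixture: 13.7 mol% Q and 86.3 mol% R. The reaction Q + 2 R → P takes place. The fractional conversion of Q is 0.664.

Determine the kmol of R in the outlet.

3530 kmol

Q reacted = 0.664 × 711 = 472.1 kmol; ν_Q = −1, so ξ = 472.1/1 = 472.1 kmol.
Outlet amounts (n = n₀ + ν ξ):
  Q: 711 − 1(472.1) = 238.9
  R: 4479 − 2(472.1) = 3535
  P: 0 + 1(472.1) = 472.1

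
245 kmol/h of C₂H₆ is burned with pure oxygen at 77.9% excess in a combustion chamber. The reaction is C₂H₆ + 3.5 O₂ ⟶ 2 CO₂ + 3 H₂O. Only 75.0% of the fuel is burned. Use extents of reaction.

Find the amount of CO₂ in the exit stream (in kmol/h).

368 kmol/h

Stoichiometric O₂ = 3.5 × 245 = 857.5 kmol/h; O₂ fed = 857.5 × 1.779 = 1525 kmol/h.
Fuel reacted = 0.75 × 245 → ξ = 183.8 kmol/h.
Outlet (n = n₀ + ν ξ):
  C₂H₆: 245 − 1(183.8) = 61.25
  O₂: 1525 − 3.5(183.8) = 882.4
  CO₂: 0 + 2(183.8) = 367.5
  H₂O: 0 + 3(183.8) = 551.2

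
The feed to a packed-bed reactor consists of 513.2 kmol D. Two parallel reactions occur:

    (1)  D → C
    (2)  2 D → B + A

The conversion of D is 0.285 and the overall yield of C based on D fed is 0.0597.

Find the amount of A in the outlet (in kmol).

57.8 kmol

Yield of C: 1ξ₁ / 513.2 = 0.0597 → ξ₁ = 30.64 kmol.
Conversion of D: 1ξ₁ + 2ξ₂ = 0.285 × 513.2 = 146.3 → ξ₂ = 57.81 kmol.
Outlet amounts (n = n₀ + Σ ν·ξ):
  D: 513.2 − 1(30.64) − 2(57.81) = 366.9
  C: 0 + 1(30.64) = 30.64
  B: 0 + 1(57.81) = 57.81
  A: 0 + 1(57.81) = 57.81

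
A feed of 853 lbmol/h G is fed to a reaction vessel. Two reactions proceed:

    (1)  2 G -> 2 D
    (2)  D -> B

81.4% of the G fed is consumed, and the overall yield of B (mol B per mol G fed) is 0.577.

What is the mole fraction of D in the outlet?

Conversion of G: G consumed = 2ξ₁ = 0.814 × 853 → ξ₁ = 347.2 lbmol/h.
Yield of B: 1ξ₂ / 853 = 0.577 → ξ₂ = 492.2 lbmol/h.
Outlet amounts (n = n₀ + Σ ν·ξ):
  G: 853 − 2(347.2) = 158.7
  D: 0 + 2(347.2) − 1(492.2) = 202.2
  B: 0 + 1(492.2) = 492.2
Total out = 853 lbmol/h; y_D = 202.2 / 853 = 0.237.

0.237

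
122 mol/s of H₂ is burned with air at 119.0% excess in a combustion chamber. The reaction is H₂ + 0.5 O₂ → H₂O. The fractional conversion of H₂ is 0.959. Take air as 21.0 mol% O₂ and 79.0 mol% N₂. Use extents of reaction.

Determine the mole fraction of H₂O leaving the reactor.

0.167

Stoichiometric O₂ = 0.5 × 122 = 61 mol/s; O₂ fed = 61 × 2.190 = 133.6 mol/s.
N₂ fed = 133.6 × 79/21 = 502.6 mol/s.
Fuel reacted = 0.959 × 122 → ξ = 117 mol/s.
Outlet (n = n₀ + ν ξ):
  H₂: 122 − 1(117) = 5.002
  O₂: 133.6 − 0.5(117) = 75.09
  N₂: 502.6 (inert)
  H₂O: 0 + 1(117) = 117
Total out = 699.6 mol/s; y_H₂O = 117 / 699.6 = 0.1672.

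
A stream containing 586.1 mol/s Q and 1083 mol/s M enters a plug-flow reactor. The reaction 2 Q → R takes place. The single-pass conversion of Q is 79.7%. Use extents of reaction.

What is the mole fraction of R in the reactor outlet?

Q reacted = 0.797 × 586.1 = 467.1 mol/s; ν_Q = −2, so ξ = 467.1/2 = 233.6 mol/s.
Outlet amounts (n = n₀ + ν ξ):
  Q: 586.1 − 2(233.6) = 119
  R: 0 + 1(233.6) = 233.6
  M: 1083 (inert)
Total out = 1436 mol/s; y_R = 233.6 / 1436 = 0.1627.

0.163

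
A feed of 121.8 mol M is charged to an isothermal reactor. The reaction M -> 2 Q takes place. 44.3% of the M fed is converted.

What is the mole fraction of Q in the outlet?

M reacted = 0.443 × 121.8 = 53.96 mol; ν_M = −1, so ξ = 53.96/1 = 53.96 mol.
Outlet amounts (n = n₀ + ν ξ):
  M: 121.8 − 1(53.96) = 67.84
  Q: 0 + 2(53.96) = 107.9
Total out = 175.8 mol; y_Q = 107.9 / 175.8 = 0.614.

0.614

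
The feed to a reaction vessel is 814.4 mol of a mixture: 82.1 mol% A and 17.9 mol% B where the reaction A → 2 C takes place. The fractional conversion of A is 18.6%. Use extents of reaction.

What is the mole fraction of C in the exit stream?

A reacted = 0.186 × 668.6 = 124.4 mol; ν_A = −1, so ξ = 124.4/1 = 124.4 mol.
Outlet amounts (n = n₀ + ν ξ):
  A: 668.6 − 1(124.4) = 544.3
  C: 0 + 2(124.4) = 248.7
  B: 145.8 (inert)
Total out = 938.8 mol; y_C = 248.7 / 938.8 = 0.265.

0.265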